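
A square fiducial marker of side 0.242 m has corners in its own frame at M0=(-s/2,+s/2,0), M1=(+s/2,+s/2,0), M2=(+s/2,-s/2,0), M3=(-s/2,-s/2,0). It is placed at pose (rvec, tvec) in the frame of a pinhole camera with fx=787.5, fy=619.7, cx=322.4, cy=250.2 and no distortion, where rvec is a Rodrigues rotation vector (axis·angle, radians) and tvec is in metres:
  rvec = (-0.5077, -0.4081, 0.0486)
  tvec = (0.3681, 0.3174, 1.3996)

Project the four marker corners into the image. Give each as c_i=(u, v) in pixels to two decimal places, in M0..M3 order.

Intrinsics K: fx=787.5, fy=619.7, cx=322.4, cy=250.2
Marker side s = 0.242 m; corners in marker frame (Z=0):
  M0 = (-0.1210, +0.1210, 0)
  M1 = (+0.1210, +0.1210, 0)
  M2 = (+0.1210, -0.1210, 0)
  M3 = (-0.1210, -0.1210, 0)
rvec = (-0.5077, -0.4081, 0.0486), |rvec| = θ = 0.65320 rad = 37.425°
Rodrigues: sinθ=0.60773, 1−cosθ=0.20586; R = I + sinθ·[k]× + (1−cosθ)·[k]×²:
    [+0.91851 +0.05475 -0.39160]
    [+0.14518 +0.87450 +0.46279]
    [+0.36779 -0.48193 +0.79528]
t = (0.3681, 0.3174, 1.3996) m
M0: Pc = R·M0+t = (+0.26359, +0.40565, +1.29678); u = 787.5·(+0.26359)/1.29678 + 322.4 = 482.4677, v = 619.7·(+0.40565)/1.29678 + 250.2 = 444.0485
M1: Pc = R·M1+t = (+0.48586, +0.44078, +1.38579); u = 787.5·(+0.48586)/1.38579 + 322.4 = 598.5010, v = 619.7·(+0.44078)/1.38579 + 250.2 = 447.3095
M2: Pc = R·M2+t = (+0.47261, +0.22915, +1.50242); u = 787.5·(+0.47261)/1.50242 + 322.4 = 570.1238, v = 619.7·(+0.22915)/1.50242 + 250.2 = 344.7184
M3: Pc = R·M3+t = (+0.25034, +0.19402, +1.41341); u = 787.5·(+0.25034)/1.41341 + 322.4 = 461.8780, v = 619.7·(+0.19402)/1.41341 + 250.2 = 335.2661

c0=(482.47, 444.05) c1=(598.50, 447.31) c2=(570.12, 344.72) c3=(461.88, 335.27)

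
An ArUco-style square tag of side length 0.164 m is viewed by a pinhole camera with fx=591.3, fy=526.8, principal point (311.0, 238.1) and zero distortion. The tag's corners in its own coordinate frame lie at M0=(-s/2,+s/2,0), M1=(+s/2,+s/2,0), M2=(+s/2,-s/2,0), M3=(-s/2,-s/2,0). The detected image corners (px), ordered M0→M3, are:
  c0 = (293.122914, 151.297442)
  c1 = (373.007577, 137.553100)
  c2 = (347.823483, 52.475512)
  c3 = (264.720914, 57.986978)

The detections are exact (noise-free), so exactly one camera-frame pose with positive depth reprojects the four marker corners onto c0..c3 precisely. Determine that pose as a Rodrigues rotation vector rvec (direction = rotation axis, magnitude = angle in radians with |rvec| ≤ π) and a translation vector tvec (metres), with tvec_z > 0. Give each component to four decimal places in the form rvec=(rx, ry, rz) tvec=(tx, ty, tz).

Intrinsics K: fx=591.3, fy=526.8, cx=311.0, cy=238.1
Marker side s = 0.164 m; corners in marker frame (Z=0):
  M0 = (-0.0820, +0.0820, 0)
  M1 = (+0.0820, +0.0820, 0)
  M2 = (+0.0820, -0.0820, 0)
  M3 = (-0.0820, -0.0820, 0)
Detected image corners:
  c0 = (293.122914, 151.297442) px
  c1 = (373.007577, 137.553100) px
  c2 = (347.823483, 52.475512) px
  c3 = (264.720914, 57.986978) px
Planar DLT: solve 8×8 A·h = b for H (H[2,2]=1):
  H  [+678.64307 +180.11932 +321.62778]
  H  [-2.05190 +548.06839 +99.80061]
  H  [+0.56863 +0.05382 +1.00000]
B = K⁻¹H; ‖b₁‖=1.054322, ‖b₂‖=1.054322; λ = 2/(‖b₁‖+‖b₂‖) = 0.948476, sign → tz>0 ⇒ λ=+0.948476
r₁ = λ·B[:,0] = (+0.80491,-0.24746,+0.53933); r₂ = λ·B[:,1] = (+0.26207,+0.96370,+0.05105)
r₃ = r₁×r₂ = (-0.53239,+0.10026,+0.84054); SVD([r₁ r₂ r₃]) → R = UVᵀ:
  R  [+0.80491 +0.26207 -0.53239]
  R  [-0.24746 +0.96370 +0.10026]
  R  [+0.53933 +0.05105 +0.84054]
t = (+0.01705, -0.24900, +0.94848) m
tr R = 2.609151; θ = arccos((tr R − 1)/2) = 0.635836 rad = 36.431°
axis k = ((R−Rᵀ)₃₂, (R−Rᵀ)₁₃, (R−Rᵀ)₂₁) / (2 sinθ) = (-0.041433, -0.902350, -0.429007)
rvec = θ·k = (-0.026344, -0.573747, -0.272778)

rvec=(-0.0263, -0.5737, -0.2728) tvec=(0.0170, -0.2490, 0.9485)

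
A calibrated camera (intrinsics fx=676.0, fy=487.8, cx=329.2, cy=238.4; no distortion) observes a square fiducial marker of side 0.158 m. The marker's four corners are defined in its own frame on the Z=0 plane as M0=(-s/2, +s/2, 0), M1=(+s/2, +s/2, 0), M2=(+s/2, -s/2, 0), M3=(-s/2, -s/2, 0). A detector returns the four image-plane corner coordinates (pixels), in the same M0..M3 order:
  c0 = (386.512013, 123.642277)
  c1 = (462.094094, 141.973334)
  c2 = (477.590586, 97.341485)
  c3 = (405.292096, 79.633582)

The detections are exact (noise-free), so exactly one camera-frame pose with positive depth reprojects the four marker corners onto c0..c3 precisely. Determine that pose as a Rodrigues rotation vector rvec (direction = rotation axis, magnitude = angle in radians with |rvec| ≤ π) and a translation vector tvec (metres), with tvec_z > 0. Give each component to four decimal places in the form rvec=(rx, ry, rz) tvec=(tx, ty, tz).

Intrinsics K: fx=676.0, fy=487.8, cx=329.2, cy=238.4
Marker side s = 0.158 m; corners in marker frame (Z=0):
  M0 = (-0.0790, +0.0790, 0)
  M1 = (+0.0790, +0.0790, 0)
  M2 = (+0.0790, -0.0790, 0)
  M3 = (-0.0790, -0.0790, 0)
Detected image corners:
  c0 = (386.512013, 123.642277) px
  c1 = (462.094094, 141.973334) px
  c2 = (477.590586, 97.341485) px
  c3 = (405.292096, 79.633582) px
Planar DLT: solve 8×8 A·h = b for H (H[2,2]=1):
  H  [+477.75309 -227.79904 +433.12633]
  H  [+116.56127 +250.00482 +110.18144]
  H  [+0.02311 -0.27571 +1.00000]
B = K⁻¹H; ‖b₁‖=0.732160, ‖b₂‖=0.732160; λ = 2/(‖b₁‖+‖b₂‖) = 1.365822, sign → tz>0 ⇒ λ=+1.365822
r₁ = λ·B[:,0] = (+0.94990,+0.31094,+0.03156); r₂ = λ·B[:,1] = (-0.27687,+0.88404,-0.37657)
r₃ = r₁×r₂ = (-0.14499,+0.34897,+0.92585); SVD([r₁ r₂ r₃]) → R = UVᵀ:
  R  [+0.94990 -0.27687 -0.14499]
  R  [+0.31094 +0.88404 +0.34897]
  R  [+0.03156 -0.37657 +0.92585]
t = (+0.20998, -0.35901, +1.36582) m
tr R = 2.759799; θ = arccos((tr R − 1)/2) = 0.495146 rad = 28.370°
axis k = ((R−Rᵀ)₃₂, (R−Rᵀ)₁₃, (R−Rᵀ)₂₁) / (2 sinθ) = (-0.763471, -0.185786, +0.618543)
rvec = θ·k = (-0.378030, -0.091991, +0.306269)

rvec=(-0.3780, -0.0920, 0.3063) tvec=(0.2100, -0.3590, 1.3658)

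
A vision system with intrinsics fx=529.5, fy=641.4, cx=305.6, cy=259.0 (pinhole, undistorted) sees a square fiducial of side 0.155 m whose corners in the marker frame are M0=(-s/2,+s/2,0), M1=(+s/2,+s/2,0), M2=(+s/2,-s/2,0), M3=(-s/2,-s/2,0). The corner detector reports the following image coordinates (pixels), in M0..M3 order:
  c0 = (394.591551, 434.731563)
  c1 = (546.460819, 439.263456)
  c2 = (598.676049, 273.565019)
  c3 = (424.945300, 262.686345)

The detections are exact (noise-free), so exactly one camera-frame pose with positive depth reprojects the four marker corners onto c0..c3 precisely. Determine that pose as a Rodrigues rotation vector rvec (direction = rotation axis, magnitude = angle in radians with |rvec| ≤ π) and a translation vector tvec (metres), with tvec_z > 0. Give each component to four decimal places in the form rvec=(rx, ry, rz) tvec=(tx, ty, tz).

Intrinsics K: fx=529.5, fy=641.4, cx=305.6, cy=259.0
Marker side s = 0.155 m; corners in marker frame (Z=0):
  M0 = (-0.0775, +0.0775, 0)
  M1 = (+0.0775, +0.0775, 0)
  M2 = (+0.0775, -0.0775, 0)
  M3 = (-0.0775, -0.0775, 0)
Detected image corners:
  c0 = (394.591551, 434.731563) px
  c1 = (546.460819, 439.263456) px
  c2 = (598.676049, 273.565019) px
  c3 = (424.945300, 262.686345) px
Planar DLT: solve 8×8 A·h = b for H (H[2,2]=1):
  H  [+1143.84909 +183.06446 +490.96670]
  H  [+118.98794 +1412.55602 +358.62363]
  H  [+0.20062 +0.91723 +1.00000]
B = K⁻¹H; ‖b₁‖=2.056931, ‖b₂‖=2.056931; λ = 2/(‖b₁‖+‖b₂‖) = 0.486161, sign → tz>0 ⇒ λ=+0.486161
r₁ = λ·B[:,0] = (+0.99393,+0.05080,+0.09753); r₂ = λ·B[:,1] = (-0.08928,+0.89061,+0.44592)
r₃ = r₁×r₂ = (-0.06421,-0.45192,+0.88974); SVD([r₁ r₂ r₃]) → R = UVᵀ:
  R  [+0.99393 -0.08928 -0.06421]
  R  [+0.05080 +0.89061 -0.45192]
  R  [+0.09753 +0.44592 +0.88974]
t = (+0.17019, +0.07551, +0.48616) m
tr R = 2.774287; θ = arccos((tr R − 1)/2) = 0.479679 rad = 27.484°
axis k = ((R−Rᵀ)₃₂, (R−Rᵀ)₁₃, (R−Rᵀ)₂₁) / (2 sinθ) = (+0.972757, -0.175241, +0.151773)
rvec = θ·k = (+0.466610, -0.084060, +0.072802)

rvec=(0.4666, -0.0841, 0.0728) tvec=(0.1702, 0.0755, 0.4862)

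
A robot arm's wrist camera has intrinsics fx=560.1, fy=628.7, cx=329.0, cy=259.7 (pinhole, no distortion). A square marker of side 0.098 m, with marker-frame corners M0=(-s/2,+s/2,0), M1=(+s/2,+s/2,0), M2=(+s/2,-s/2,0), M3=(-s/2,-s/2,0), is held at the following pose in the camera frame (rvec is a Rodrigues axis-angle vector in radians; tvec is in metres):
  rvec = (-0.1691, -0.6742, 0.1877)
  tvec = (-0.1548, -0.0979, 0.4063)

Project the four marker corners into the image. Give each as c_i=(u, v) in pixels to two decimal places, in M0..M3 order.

c0=(26.10, 154.13) c1=(166.95, 201.60) c2=(189.04, 70.53) c3=(59.23, 5.69)

Intrinsics K: fx=560.1, fy=628.7, cx=329.0, cy=259.7
Marker side s = 0.098 m; corners in marker frame (Z=0):
  M0 = (-0.0490, +0.0490, 0)
  M1 = (+0.0490, +0.0490, 0)
  M2 = (+0.0490, -0.0490, 0)
  M3 = (-0.0490, -0.0490, 0)
rvec = (-0.1691, -0.6742, 0.1877), |rvec| = θ = 0.71998 rad = 41.252°
Rodrigues: sinθ=0.65937, 1−cosθ=0.24818; R = I + sinθ·[k]× + (1−cosθ)·[k]×²:
    [+0.76551 -0.11732 -0.63264]
    [+0.22648 +0.96944 +0.09428]
    [+0.60225 -0.21545 +0.76869]
t = (-0.1548, -0.0979, 0.4063) m
M0: Pc = R·M0+t = (-0.19806, -0.06149, +0.36623); u = 560.1·(-0.19806)/0.36623 + 329.0 = 26.0983, v = 628.7·(-0.06149)/0.36623 + 259.7 = 154.1336
M1: Pc = R·M1+t = (-0.12304, -0.03930, +0.42525); u = 560.1·(-0.12304)/0.42525 + 329.0 = 166.9462, v = 628.7·(-0.03930)/0.42525 + 259.7 = 201.5987
M2: Pc = R·M2+t = (-0.11154, -0.13431, +0.44637); u = 560.1·(-0.11154)/0.44637 + 329.0 = 189.0380, v = 628.7·(-0.13431)/0.44637 + 259.7 = 70.5339
M3: Pc = R·M3+t = (-0.18656, -0.15650, +0.38735); u = 560.1·(-0.18656)/0.38735 + 329.0 = 59.2339, v = 628.7·(-0.15650)/0.38735 + 259.7 = 5.6856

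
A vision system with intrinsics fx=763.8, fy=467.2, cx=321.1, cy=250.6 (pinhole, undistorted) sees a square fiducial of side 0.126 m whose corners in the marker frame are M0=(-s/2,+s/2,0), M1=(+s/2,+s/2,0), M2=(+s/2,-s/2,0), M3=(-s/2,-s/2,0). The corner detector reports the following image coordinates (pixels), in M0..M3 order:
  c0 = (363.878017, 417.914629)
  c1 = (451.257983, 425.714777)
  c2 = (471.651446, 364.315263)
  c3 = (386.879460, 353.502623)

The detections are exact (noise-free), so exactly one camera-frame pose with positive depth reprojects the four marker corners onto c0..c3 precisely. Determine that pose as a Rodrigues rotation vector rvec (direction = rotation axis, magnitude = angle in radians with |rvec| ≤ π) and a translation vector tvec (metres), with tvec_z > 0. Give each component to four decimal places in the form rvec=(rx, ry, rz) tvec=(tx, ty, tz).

Intrinsics K: fx=763.8, fy=467.2, cx=321.1, cy=250.6
Marker side s = 0.126 m; corners in marker frame (Z=0):
  M0 = (-0.0630, +0.0630, 0)
  M1 = (+0.0630, +0.0630, 0)
  M2 = (+0.0630, -0.0630, 0)
  M3 = (-0.0630, -0.0630, 0)
Detected image corners:
  c0 = (363.878017, 417.914629) px
  c1 = (451.257983, 425.714777) px
  c2 = (471.651446, 364.315263) px
  c3 = (386.879460, 353.502623) px
Planar DLT: solve 8×8 A·h = b for H (H[2,2]=1):
  H  [+850.71255 -230.29249 +419.59851]
  H  [+230.38442 +444.51103 +390.20295]
  H  [+0.40070 -0.13946 +1.00000]
B = K⁻¹H; ‖b₁‖=1.063771, ‖b₂‖=1.063771; λ = 2/(‖b₁‖+‖b₂‖) = 0.940052, sign → tz>0 ⇒ λ=+0.940052
r₁ = λ·B[:,0] = (+0.88866,+0.26151,+0.37668); r₂ = λ·B[:,1] = (-0.22832,+0.96472,-0.13110)
r₃ = r₁×r₂ = (-0.39768,+0.03050,+0.91702); SVD([r₁ r₂ r₃]) → R = UVᵀ:
  R  [+0.88866 -0.22832 -0.39768]
  R  [+0.26151 +0.96472 +0.03050]
  R  [+0.37668 -0.13110 +0.91702]
t = (+0.12123, +0.28089, +0.94005) m
tr R = 2.770402; θ = arccos((tr R − 1)/2) = 0.483870 rad = 27.724°
axis k = ((R−Rᵀ)₃₂, (R−Rᵀ)₁₃, (R−Rᵀ)₂₁) / (2 sinθ) = (-0.173682, -0.832269, +0.526463)
rvec = θ·k = (-0.084039, -0.402710, +0.254739)

rvec=(-0.0840, -0.4027, 0.2547) tvec=(0.1212, 0.2809, 0.9401)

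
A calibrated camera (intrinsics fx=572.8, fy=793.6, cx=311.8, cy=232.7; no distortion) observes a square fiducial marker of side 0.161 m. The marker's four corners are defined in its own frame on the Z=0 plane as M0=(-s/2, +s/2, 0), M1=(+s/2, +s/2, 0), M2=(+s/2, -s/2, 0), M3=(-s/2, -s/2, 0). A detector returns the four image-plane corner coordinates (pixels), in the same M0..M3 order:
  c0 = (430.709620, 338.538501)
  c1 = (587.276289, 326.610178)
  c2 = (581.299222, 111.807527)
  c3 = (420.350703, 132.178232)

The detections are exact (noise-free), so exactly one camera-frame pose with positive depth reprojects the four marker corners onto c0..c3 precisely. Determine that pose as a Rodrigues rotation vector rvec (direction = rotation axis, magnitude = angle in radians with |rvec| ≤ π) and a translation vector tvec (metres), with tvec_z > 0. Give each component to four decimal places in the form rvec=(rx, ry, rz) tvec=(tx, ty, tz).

Intrinsics K: fx=572.8, fy=793.6, cx=311.8, cy=232.7
Marker side s = 0.161 m; corners in marker frame (Z=0):
  M0 = (-0.0805, +0.0805, 0)
  M1 = (+0.0805, +0.0805, 0)
  M2 = (+0.0805, -0.0805, 0)
  M3 = (-0.0805, -0.0805, 0)
Detected image corners:
  c0 = (430.709620, 338.538501) px
  c1 = (587.276289, 326.610178) px
  c2 = (581.299222, 111.807527) px
  c3 = (420.350703, 132.178232) px
Planar DLT: solve 8×8 A·h = b for H (H[2,2]=1):
  H  [+867.24918 +143.65186 +503.46805]
  H  [-153.31753 +1349.17494 +228.99183]
  H  [-0.23494 +0.18352 +1.00000]
B = K⁻¹H; ‖b₁‖=1.663313, ‖b₂‖=1.663313; λ = 2/(‖b₁‖+‖b₂‖) = 0.601210, sign → tz>0 ⇒ λ=+0.601210
r₁ = λ·B[:,0] = (+0.98715,-0.07473,-0.14125); r₂ = λ·B[:,1] = (+0.09072,+0.98975,+0.11033)
r₃ = r₁×r₂ = (+0.13155,-0.12173,+0.98381); SVD([r₁ r₂ r₃]) → R = UVᵀ:
  R  [+0.98715 +0.09072 +0.13155]
  R  [-0.07473 +0.98975 -0.12173]
  R  [-0.14125 +0.11033 +0.98381]
t = (+0.20117, -0.00281, +0.60121) m
tr R = 2.960702; θ = arccos((tr R − 1)/2) = 0.198563 rad = 11.377°
axis k = ((R−Rᵀ)₃₂, (R−Rᵀ)₁₃, (R−Rᵀ)₂₁) / (2 sinθ) = (+0.588220, +0.691468, -0.419368)
rvec = θ·k = (+0.116799, +0.137300, -0.083271)

rvec=(0.1168, 0.1373, -0.0833) tvec=(0.2012, -0.0028, 0.6012)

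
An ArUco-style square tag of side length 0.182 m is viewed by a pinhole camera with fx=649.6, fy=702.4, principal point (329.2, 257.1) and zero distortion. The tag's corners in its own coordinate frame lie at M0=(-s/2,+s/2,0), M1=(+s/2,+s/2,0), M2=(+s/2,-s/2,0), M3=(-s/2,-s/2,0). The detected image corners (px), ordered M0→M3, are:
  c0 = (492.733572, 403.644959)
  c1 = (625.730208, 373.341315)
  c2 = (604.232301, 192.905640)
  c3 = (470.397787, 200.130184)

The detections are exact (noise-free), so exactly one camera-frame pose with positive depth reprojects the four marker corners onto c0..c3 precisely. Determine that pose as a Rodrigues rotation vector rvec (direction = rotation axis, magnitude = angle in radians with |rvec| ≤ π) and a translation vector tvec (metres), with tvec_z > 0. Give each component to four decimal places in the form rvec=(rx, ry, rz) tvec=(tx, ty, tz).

rvec=(-0.0717, -0.4472, -0.0944) tvec=(0.2284, 0.0324, 0.6653)

Intrinsics K: fx=649.6, fy=702.4, cx=329.2, cy=257.1
Marker side s = 0.182 m; corners in marker frame (Z=0):
  M0 = (-0.0910, +0.0910, 0)
  M1 = (+0.0910, +0.0910, 0)
  M2 = (+0.0910, -0.0910, 0)
  M3 = (-0.0910, -0.0910, 0)
Detected image corners:
  c0 = (492.733572, 403.644959) px
  c1 = (625.730208, 373.341315) px
  c2 = (604.232301, 192.905640) px
  c3 = (470.397787, 200.130184) px
Planar DLT: solve 8×8 A·h = b for H (H[2,2]=1):
  H  [+1091.32388 +80.35193 +552.16740]
  H  [+88.45147 +1029.73421 +291.31145]
  H  [+0.65343 -0.07283 +1.00000]
B = K⁻¹H; ‖b₁‖=1.503063, ‖b₂‖=1.503063; λ = 2/(‖b₁‖+‖b₂‖) = 0.665308, sign → tz>0 ⇒ λ=+0.665308
r₁ = λ·B[:,0] = (+0.89740,-0.07534,+0.43473); r₂ = λ·B[:,1] = (+0.10685,+0.99309,-0.04846)
r₃ = r₁×r₂ = (-0.42808,+0.08994,+0.89926); SVD([r₁ r₂ r₃]) → R = UVᵀ:
  R  [+0.89740 +0.10685 -0.42808]
  R  [-0.07534 +0.99309 +0.08994]
  R  [+0.43473 -0.04846 +0.89926]
t = (+0.22836, +0.03240, +0.66531) m
tr R = 2.789754; θ = arccos((tr R − 1)/2) = 0.462641 rad = 26.507°
axis k = ((R−Rᵀ)₃₂, (R−Rᵀ)₁₃, (R−Rᵀ)₂₁) / (2 sinθ) = (-0.155043, -0.966592, -0.204112)
rvec = θ·k = (-0.071729, -0.447185, -0.094431)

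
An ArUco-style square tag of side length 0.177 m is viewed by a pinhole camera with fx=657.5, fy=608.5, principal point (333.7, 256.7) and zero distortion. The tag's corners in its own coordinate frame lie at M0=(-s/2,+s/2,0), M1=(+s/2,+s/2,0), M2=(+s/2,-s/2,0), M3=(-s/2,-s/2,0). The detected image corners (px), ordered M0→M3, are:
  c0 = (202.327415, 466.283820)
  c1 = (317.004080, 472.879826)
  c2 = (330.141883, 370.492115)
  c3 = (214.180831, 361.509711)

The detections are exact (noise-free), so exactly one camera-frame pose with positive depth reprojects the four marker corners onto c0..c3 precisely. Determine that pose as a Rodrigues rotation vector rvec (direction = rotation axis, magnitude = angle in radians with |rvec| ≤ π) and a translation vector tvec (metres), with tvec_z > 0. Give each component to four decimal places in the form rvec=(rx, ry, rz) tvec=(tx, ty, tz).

rvec=(0.0843, -0.1215, 0.1118) tvec=(-0.1031, 0.2677, 1.0086)

Intrinsics K: fx=657.5, fy=608.5, cx=333.7, cy=256.7
Marker side s = 0.177 m; corners in marker frame (Z=0):
  M0 = (-0.0885, +0.0885, 0)
  M1 = (+0.0885, +0.0885, 0)
  M2 = (+0.0885, -0.0885, 0)
  M3 = (-0.0885, -0.0885, 0)
Detected image corners:
  c0 = (202.327415, 466.283820) px
  c1 = (317.004080, 472.879826) px
  c2 = (330.141883, 370.492115) px
  c3 = (214.180831, 361.509711) px
Planar DLT: solve 8×8 A·h = b for H (H[2,2]=1):
  H  [+684.57887 -50.31911 +266.50619]
  H  [+95.94199 +617.05060 +418.18446]
  H  [+0.12442 +0.07641 +1.00000]
B = K⁻¹H; ‖b₁‖=0.991516, ‖b₂‖=0.991516; λ = 2/(‖b₁‖+‖b₂‖) = 1.008557, sign → tz>0 ⇒ λ=+1.008557
r₁ = λ·B[:,0] = (+0.98641,+0.10608,+0.12548); r₂ = λ·B[:,1] = (-0.11630,+0.99022,+0.07706)
r₃ = r₁×r₂ = (-0.11608,-0.09061,+0.98910); SVD([r₁ r₂ r₃]) → R = UVᵀ:
  R  [+0.98641 -0.11630 -0.11608]
  R  [+0.10608 +0.99022 -0.09061]
  R  [+0.12548 +0.07706 +0.98910]
t = (-0.10307, +0.26765, +1.00856) m
tr R = 2.965727; θ = arccos((tr R − 1)/2) = 0.185395 rad = 10.622°
axis k = ((R−Rᵀ)₃₂, (R−Rᵀ)₁₃, (R−Rᵀ)₂₁) / (2 sinθ) = (+0.454787, -0.655230, +0.603194)
rvec = θ·k = (+0.084315, -0.121476, +0.111829)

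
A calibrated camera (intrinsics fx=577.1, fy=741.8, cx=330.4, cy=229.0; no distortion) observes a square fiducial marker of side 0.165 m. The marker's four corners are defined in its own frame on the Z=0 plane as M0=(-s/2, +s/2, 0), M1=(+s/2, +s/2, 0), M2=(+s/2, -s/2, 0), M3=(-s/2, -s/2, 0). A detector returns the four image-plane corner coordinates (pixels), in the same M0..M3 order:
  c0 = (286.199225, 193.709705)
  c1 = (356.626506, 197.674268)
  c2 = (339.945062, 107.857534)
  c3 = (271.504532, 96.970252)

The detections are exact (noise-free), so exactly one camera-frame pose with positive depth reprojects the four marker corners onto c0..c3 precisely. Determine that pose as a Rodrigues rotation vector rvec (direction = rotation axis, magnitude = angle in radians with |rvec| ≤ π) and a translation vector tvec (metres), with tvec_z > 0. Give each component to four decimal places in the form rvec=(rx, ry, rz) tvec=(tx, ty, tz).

rvec=(-0.3866, -0.5782, -0.1033) tvec=(-0.0317, -0.1272, 1.1669)

Intrinsics K: fx=577.1, fy=741.8, cx=330.4, cy=229.0
Marker side s = 0.165 m; corners in marker frame (Z=0):
  M0 = (-0.0825, +0.0825, 0)
  M1 = (+0.0825, +0.0825, 0)
  M2 = (+0.0825, -0.0825, 0)
  M3 = (-0.0825, -0.0825, 0)
Detected image corners:
  c0 = (286.199225, 193.709705) px
  c1 = (356.626506, 197.674268) px
  c2 = (339.945062, 107.857534) px
  c3 = (271.504532, 96.970252) px
Planar DLT: solve 8×8 A·h = b for H (H[2,2]=1):
  H  [+568.70540 +7.48906 +314.73972]
  H  [+115.85685 +522.75786 +148.11988]
  H  [+0.47209 -0.28008 +1.00000]
B = K⁻¹H; ‖b₁‖=0.857002, ‖b₂‖=0.857002; λ = 2/(‖b₁‖+‖b₂‖) = 1.166859, sign → tz>0 ⇒ λ=+1.166859
r₁ = λ·B[:,0] = (+0.83451,+0.01219,+0.55086); r₂ = λ·B[:,1] = (+0.20225,+0.92319,-0.32681)
r₃ = r₁×r₂ = (-0.51254,+0.38414,+0.76795); SVD([r₁ r₂ r₃]) → R = UVᵀ:
  R  [+0.83451 +0.20225 -0.51254]
  R  [+0.01219 +0.92319 +0.38414]
  R  [+0.55086 -0.32681 +0.76795]
t = (-0.03166, -0.12723, +1.16686) m
tr R = 2.525647; θ = arccos((tr R − 1)/2) = 0.703128 rad = 40.286°
axis k = ((R−Rᵀ)₃₂, (R−Rᵀ)₁₃, (R−Rᵀ)₂₁) / (2 sinθ) = (-0.549759, -0.822293, -0.146969)
rvec = θ·k = (-0.386551, -0.578177, -0.103338)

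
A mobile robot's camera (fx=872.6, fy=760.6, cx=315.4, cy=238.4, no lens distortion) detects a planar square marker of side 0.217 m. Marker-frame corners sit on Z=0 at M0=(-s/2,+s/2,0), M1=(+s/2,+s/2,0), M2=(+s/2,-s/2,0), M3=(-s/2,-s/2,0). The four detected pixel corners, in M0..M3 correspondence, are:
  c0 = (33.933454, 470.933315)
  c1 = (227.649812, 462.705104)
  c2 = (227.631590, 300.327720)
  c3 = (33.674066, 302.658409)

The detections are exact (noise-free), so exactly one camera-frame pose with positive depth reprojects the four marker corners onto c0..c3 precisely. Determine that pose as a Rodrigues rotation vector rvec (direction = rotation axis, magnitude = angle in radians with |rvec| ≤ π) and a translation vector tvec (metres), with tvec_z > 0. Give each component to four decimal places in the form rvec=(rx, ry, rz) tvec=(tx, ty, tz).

rvec=(0.0056, -0.1649, 0.0000) tvec=(-0.2091, 0.1912, 0.9976)

Intrinsics K: fx=872.6, fy=760.6, cx=315.4, cy=238.4
Marker side s = 0.217 m; corners in marker frame (Z=0):
  M0 = (-0.1085, +0.1085, 0)
  M1 = (+0.1085, +0.1085, 0)
  M2 = (+0.1085, -0.1085, 0)
  M3 = (-0.1085, -0.1085, 0)
Detected image corners:
  c0 = (33.933454, 470.933315) px
  c1 = (227.649812, 462.705104) px
  c2 = (227.631590, 300.327720) px
  c3 = (33.674066, 302.658409) px
Planar DLT: solve 8×8 A·h = b for H (H[2,2]=1):
  H  [+914.76997 +1.36382 +132.45280]
  H  [+38.88174 +763.78629 +384.15937]
  H  [+0.16457 +0.00562 +1.00000]
B = K⁻¹H; ‖b₁‖=1.002445, ‖b₂‖=1.002445; λ = 2/(‖b₁‖+‖b₂‖) = 0.997561, sign → tz>0 ⇒ λ=+0.997561
r₁ = λ·B[:,0] = (+0.98643,-0.00046,+0.16417); r₂ = λ·B[:,1] = (-0.00047,+0.99998,+0.00560)
r₃ = r₁×r₂ = (-0.16417,-0.00560,+0.98642); SVD([r₁ r₂ r₃]) → R = UVᵀ:
  R  [+0.98643 -0.00047 -0.16417]
  R  [-0.00046 +0.99998 -0.00560]
  R  [+0.16417 +0.00560 +0.98642]
t = (-0.20915, +0.19117, +0.99756) m
tr R = 2.972834; θ = arccos((tr R − 1)/2) = 0.165009 rad = 9.454°
axis k = ((R−Rᵀ)₃₂, (R−Rᵀ)₁₃, (R−Rᵀ)₂₁) / (2 sinθ) = (+0.034105, -0.999418, +0.000016)
rvec = θ·k = (+0.005628, -0.164913, +0.000003)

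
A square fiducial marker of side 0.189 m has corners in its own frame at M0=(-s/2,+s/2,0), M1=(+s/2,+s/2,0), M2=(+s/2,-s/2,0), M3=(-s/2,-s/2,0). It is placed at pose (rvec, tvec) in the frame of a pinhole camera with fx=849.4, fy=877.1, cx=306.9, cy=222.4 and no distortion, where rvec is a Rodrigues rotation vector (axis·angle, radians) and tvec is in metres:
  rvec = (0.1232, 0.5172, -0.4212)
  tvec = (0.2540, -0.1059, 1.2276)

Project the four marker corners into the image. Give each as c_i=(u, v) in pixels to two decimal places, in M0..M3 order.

c0=(452.98, 231.86) c1=(571.59, 182.23) c2=(514.76, 54.62) c3=(400.23, 113.84)

Intrinsics K: fx=849.4, fy=877.1, cx=306.9, cy=222.4
Marker side s = 0.189 m; corners in marker frame (Z=0):
  M0 = (-0.0945, +0.0945, 0)
  M1 = (+0.0945, +0.0945, 0)
  M2 = (+0.0945, -0.0945, 0)
  M3 = (-0.0945, -0.0945, 0)
rvec = (0.1232, 0.5172, -0.4212), |rvec| = θ = 0.67829 rad = 38.863°
Rodrigues: sinθ=0.62747, 1−cosθ=0.22136; R = I + sinθ·[k]× + (1−cosθ)·[k]×²:
    [+0.78595 +0.42029 +0.45348]
    [-0.35898 +0.90734 -0.21878]
    [-0.50341 +0.00916 +0.86400]
t = (0.2540, -0.1059, 1.2276) m
M0: Pc = R·M0+t = (+0.21945, +0.01377, +1.27604); u = 849.4·(+0.21945)/1.27604 + 306.9 = 452.9751, v = 877.1·(+0.01377)/1.27604 + 222.4 = 231.8632
M1: Pc = R·M1+t = (+0.36799, -0.05408, +1.18089); u = 849.4·(+0.36799)/1.18089 + 306.9 = 571.5898, v = 877.1·(-0.05408)/1.18089 + 222.4 = 182.2326
M2: Pc = R·M2+t = (+0.28855, -0.22557, +1.17916); u = 849.4·(+0.28855)/1.17916 + 306.9 = 514.7577, v = 877.1·(-0.22557)/1.17916 + 222.4 = 54.6155
M3: Pc = R·M3+t = (+0.14001, -0.15772, +1.27431); u = 849.4·(+0.14001)/1.27431 + 306.9 = 400.2251, v = 877.1·(-0.15772)/1.27431 + 222.4 = 113.8419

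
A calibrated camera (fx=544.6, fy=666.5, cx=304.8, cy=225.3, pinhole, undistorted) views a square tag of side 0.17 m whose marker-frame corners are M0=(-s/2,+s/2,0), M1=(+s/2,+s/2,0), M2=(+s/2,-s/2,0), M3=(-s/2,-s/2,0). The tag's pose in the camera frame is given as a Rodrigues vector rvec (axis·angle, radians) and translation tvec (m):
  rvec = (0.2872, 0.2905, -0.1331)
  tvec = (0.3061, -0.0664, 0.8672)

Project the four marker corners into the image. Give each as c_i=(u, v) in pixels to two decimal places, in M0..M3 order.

Intrinsics K: fx=544.6, fy=666.5, cx=304.8, cy=225.3
Marker side s = 0.17 m; corners in marker frame (Z=0):
  M0 = (-0.0850, +0.0850, 0)
  M1 = (+0.0850, +0.0850, 0)
  M2 = (+0.0850, -0.0850, 0)
  M3 = (-0.0850, -0.0850, 0)
rvec = (0.2872, 0.2905, -0.1331), |rvec| = θ = 0.42964 rad = 24.617°
Rodrigues: sinθ=0.41654, 1−cosθ=0.09088; R = I + sinθ·[k]× + (1−cosθ)·[k]×²:
    [+0.94973 +0.17012 +0.26282]
    [-0.08796 +0.95067 -0.29748]
    [-0.30047 +0.25941 +0.91784]
t = (0.3061, -0.0664, 0.8672) m
M0: Pc = R·M0+t = (+0.23983, +0.02188, +0.91479); u = 544.6·(+0.23983)/0.91479 + 304.8 = 447.5796, v = 666.5·(+0.02188)/0.91479 + 225.3 = 241.2440
M1: Pc = R·M1+t = (+0.40129, +0.00693, +0.86371); u = 544.6·(+0.40129)/0.86371 + 304.8 = 557.8258, v = 666.5·(+0.00693)/0.86371 + 225.3 = 230.6474
M2: Pc = R·M2+t = (+0.37237, -0.15468, +0.81961); u = 544.6·(+0.37237)/0.81961 + 304.8 = 552.2234, v = 666.5·(-0.15468)/0.81961 + 225.3 = 99.5127
M3: Pc = R·M3+t = (+0.21091, -0.13973, +0.87069); u = 544.6·(+0.21091)/0.87069 + 304.8 = 436.7220, v = 666.5·(-0.13973)/0.87069 + 225.3 = 118.3391

c0=(447.58, 241.24) c1=(557.83, 230.65) c2=(552.22, 99.51) c3=(436.72, 118.34)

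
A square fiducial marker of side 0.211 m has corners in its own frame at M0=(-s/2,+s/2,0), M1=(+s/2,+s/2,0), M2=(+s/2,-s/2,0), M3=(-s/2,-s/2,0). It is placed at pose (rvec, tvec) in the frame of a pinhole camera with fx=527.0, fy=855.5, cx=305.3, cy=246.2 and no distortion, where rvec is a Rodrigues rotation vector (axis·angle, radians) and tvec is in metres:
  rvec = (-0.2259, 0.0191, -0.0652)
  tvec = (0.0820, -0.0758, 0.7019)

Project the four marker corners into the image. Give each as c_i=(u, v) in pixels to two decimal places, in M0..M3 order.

Intrinsics K: fx=527.0, fy=855.5, cx=305.3, cy=246.2
Marker side s = 0.211 m; corners in marker frame (Z=0):
  M0 = (-0.1055, +0.1055, 0)
  M1 = (+0.1055, +0.1055, 0)
  M2 = (+0.1055, -0.1055, 0)
  M3 = (-0.1055, -0.1055, 0)
rvec = (-0.2259, 0.0191, -0.0652), |rvec| = θ = 0.23590 rad = 13.516°
Rodrigues: sinθ=0.23371, 1−cosθ=0.02769; R = I + sinθ·[k]× + (1−cosθ)·[k]×²:
    [+0.99770 +0.06245 +0.02625]
    [-0.06674 +0.97249 +0.22319]
    [-0.01159 -0.22443 +0.97442]
t = (0.0820, -0.0758, 0.7019) m
M0: Pc = R·M0+t = (-0.01667, +0.03384, +0.67945); u = 527.0·(-0.01667)/0.67945 + 305.3 = 292.3708, v = 855.5·(+0.03384)/0.67945 + 246.2 = 288.8071
M1: Pc = R·M1+t = (+0.19385, +0.01976, +0.67700); u = 527.0·(+0.19385)/0.67700 + 305.3 = 456.1965, v = 855.5·(+0.01976)/0.67700 + 246.2 = 271.1648
M2: Pc = R·M2+t = (+0.18067, -0.18544, +0.72435); u = 527.0·(+0.18067)/0.72435 + 305.3 = 436.7449, v = 855.5·(-0.18544)/0.72435 + 246.2 = 27.1870
M3: Pc = R·M3+t = (-0.02985, -0.17136, +0.72680); u = 527.0·(-0.02985)/0.72680 + 305.3 = 283.6587, v = 855.5·(-0.17136)/0.72680 + 246.2 = 44.5010

c0=(292.37, 288.81) c1=(456.20, 271.16) c2=(436.74, 27.19) c3=(283.66, 44.50)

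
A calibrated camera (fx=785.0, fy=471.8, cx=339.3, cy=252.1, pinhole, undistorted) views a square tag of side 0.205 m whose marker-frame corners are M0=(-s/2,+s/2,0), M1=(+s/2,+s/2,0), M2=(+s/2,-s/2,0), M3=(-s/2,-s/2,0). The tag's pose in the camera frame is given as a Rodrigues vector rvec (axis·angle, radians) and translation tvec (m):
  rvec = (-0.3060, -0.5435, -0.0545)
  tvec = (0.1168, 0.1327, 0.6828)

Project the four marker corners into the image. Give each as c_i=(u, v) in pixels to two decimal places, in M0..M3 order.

c0=(394.82, 430.32) c1=(581.03, 407.68) c2=(535.66, 275.58) c3=(357.94, 275.03)

Intrinsics K: fx=785.0, fy=471.8, cx=339.3, cy=252.1
Marker side s = 0.205 m; corners in marker frame (Z=0):
  M0 = (-0.1025, +0.1025, 0)
  M1 = (+0.1025, +0.1025, 0)
  M2 = (+0.1025, -0.1025, 0)
  M3 = (-0.1025, -0.1025, 0)
rvec = (-0.3060, -0.5435, -0.0545), |rvec| = θ = 0.62610 rad = 35.873°
Rodrigues: sinθ=0.58599, 1−cosθ=0.18968; R = I + sinθ·[k]× + (1−cosθ)·[k]×²:
    [+0.85563 +0.13148 -0.50061]
    [+0.02947 +0.95325 +0.30073]
    [+0.51675 -0.27206 +0.81176]
t = (0.1168, 0.1327, 0.6828) m
M0: Pc = R·M0+t = (+0.04258, +0.22739, +0.60195); u = 785.0·(+0.04258)/0.60195 + 339.3 = 394.8222, v = 471.8·(+0.22739)/0.60195 + 252.1 = 430.3248
M1: Pc = R·M1+t = (+0.21798, +0.23343, +0.70788); u = 785.0·(+0.21798)/0.70788 + 339.3 = 581.0265, v = 471.8·(+0.23343)/0.70788 + 252.1 = 407.6795
M2: Pc = R·M2+t = (+0.19102, +0.03801, +0.76365); u = 785.0·(+0.19102)/0.76365 + 339.3 = 535.6647, v = 471.8·(+0.03801)/0.76365 + 252.1 = 275.5844
M3: Pc = R·M3+t = (+0.01562, +0.03197, +0.65772); u = 785.0·(+0.01562)/0.65772 + 339.3 = 357.9440, v = 471.8·(+0.03197)/0.65772 + 252.1 = 275.0338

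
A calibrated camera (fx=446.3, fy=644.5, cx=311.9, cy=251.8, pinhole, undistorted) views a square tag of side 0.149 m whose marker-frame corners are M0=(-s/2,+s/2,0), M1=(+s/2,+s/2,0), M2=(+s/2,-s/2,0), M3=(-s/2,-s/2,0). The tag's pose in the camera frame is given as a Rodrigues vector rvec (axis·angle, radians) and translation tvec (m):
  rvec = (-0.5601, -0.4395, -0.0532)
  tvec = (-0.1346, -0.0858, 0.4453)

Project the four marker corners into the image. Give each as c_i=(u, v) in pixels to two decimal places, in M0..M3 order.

Intrinsics K: fx=446.3, fy=644.5, cx=311.9, cy=251.8
Marker side s = 0.149 m; corners in marker frame (Z=0):
  M0 = (-0.0745, +0.0745, 0)
  M1 = (+0.0745, +0.0745, 0)
  M2 = (+0.0745, -0.0745, 0)
  M3 = (-0.0745, -0.0745, 0)
rvec = (-0.5601, -0.4395, -0.0532), |rvec| = θ = 0.71393 rad = 40.905°
Rodrigues: sinθ=0.65481, 1−cosθ=0.24421; R = I + sinθ·[k]× + (1−cosθ)·[k]×²:
    [+0.90610 +0.16674 -0.38883]
    [+0.06915 +0.84834 +0.52492]
    [+0.41738 -0.50251 +0.75715]
t = (-0.1346, -0.0858, 0.4453) m
M0: Pc = R·M0+t = (-0.18968, -0.02775, +0.37677); u = 446.3·(-0.18968)/0.37677 + 311.9 = 87.2119, v = 644.5·(-0.02775)/0.37677 + 251.8 = 204.3303
M1: Pc = R·M1+t = (-0.05467, -0.01745, +0.43896); u = 446.3·(-0.05467)/0.43896 + 311.9 = 256.3116, v = 644.5·(-0.01745)/0.43896 + 251.8 = 226.1830
M2: Pc = R·M2+t = (-0.07952, -0.14385, +0.51383); u = 446.3·(-0.07952)/0.51383 + 311.9 = 242.8332, v = 644.5·(-0.14385)/0.51383 + 251.8 = 71.3692
M3: Pc = R·M3+t = (-0.21453, -0.15415, +0.45164); u = 446.3·(-0.21453)/0.45164 + 311.9 = 99.9115, v = 644.5·(-0.15415)/0.45164 + 251.8 = 31.8220

c0=(87.21, 204.33) c1=(256.31, 226.18) c2=(242.83, 71.37) c3=(99.91, 31.82)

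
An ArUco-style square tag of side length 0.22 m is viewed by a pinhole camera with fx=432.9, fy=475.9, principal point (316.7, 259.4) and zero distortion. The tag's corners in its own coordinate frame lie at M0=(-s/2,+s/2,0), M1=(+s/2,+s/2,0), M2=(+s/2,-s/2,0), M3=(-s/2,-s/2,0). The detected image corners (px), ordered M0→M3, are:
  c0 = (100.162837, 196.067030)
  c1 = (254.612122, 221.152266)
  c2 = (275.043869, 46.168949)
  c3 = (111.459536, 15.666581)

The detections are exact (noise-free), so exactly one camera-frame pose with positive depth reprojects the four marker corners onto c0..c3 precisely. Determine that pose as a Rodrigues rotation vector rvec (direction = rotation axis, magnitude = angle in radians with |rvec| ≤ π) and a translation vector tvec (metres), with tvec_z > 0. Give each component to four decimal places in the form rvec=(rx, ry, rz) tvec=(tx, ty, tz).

Intrinsics K: fx=432.9, fy=475.9, cx=316.7, cy=259.4
Marker side s = 0.22 m; corners in marker frame (Z=0):
  M0 = (-0.1100, +0.1100, 0)
  M1 = (+0.1100, +0.1100, 0)
  M2 = (+0.1100, -0.1100, 0)
  M3 = (-0.1100, -0.1100, 0)
Detected image corners:
  c0 = (100.162837, 196.067030) px
  c1 = (254.612122, 221.152266) px
  c2 = (275.043869, 46.168949) px
  c3 = (111.459536, 15.666581) px
Planar DLT: solve 8×8 A·h = b for H (H[2,2]=1):
  H  [+740.01831 -22.15957 +185.92498]
  H  [+137.49343 +839.98286 +122.55660]
  H  [+0.09623 +0.27072 +1.00000]
B = K⁻¹H; ‖b₁‖=1.658808, ‖b₂‖=1.658808; λ = 2/(‖b₁‖+‖b₂‖) = 0.602842, sign → tz>0 ⇒ λ=+0.602842
r₁ = λ·B[:,0] = (+0.98809,+0.14255,+0.05801); r₂ = λ·B[:,1] = (-0.15025,+0.97508,+0.16320)
r₃ = r₁×r₂ = (-0.03330,-0.16998,+0.98489); SVD([r₁ r₂ r₃]) → R = UVᵀ:
  R  [+0.98809 -0.15025 -0.03330]
  R  [+0.14255 +0.97508 -0.16998]
  R  [+0.05801 +0.16320 +0.98489]
t = (-0.18211, -0.17335, +0.60284) m
tr R = 2.948056; θ = arccos((tr R − 1)/2) = 0.228409 rad = 13.087°
axis k = ((R−Rᵀ)₃₂, (R−Rᵀ)₁₃, (R−Rᵀ)₂₁) / (2 sinθ) = (+0.735726, -0.201632, +0.646569)
rvec = θ·k = (+0.168047, -0.046055, +0.147683)

rvec=(0.1680, -0.0461, 0.1477) tvec=(-0.1821, -0.1733, 0.6028)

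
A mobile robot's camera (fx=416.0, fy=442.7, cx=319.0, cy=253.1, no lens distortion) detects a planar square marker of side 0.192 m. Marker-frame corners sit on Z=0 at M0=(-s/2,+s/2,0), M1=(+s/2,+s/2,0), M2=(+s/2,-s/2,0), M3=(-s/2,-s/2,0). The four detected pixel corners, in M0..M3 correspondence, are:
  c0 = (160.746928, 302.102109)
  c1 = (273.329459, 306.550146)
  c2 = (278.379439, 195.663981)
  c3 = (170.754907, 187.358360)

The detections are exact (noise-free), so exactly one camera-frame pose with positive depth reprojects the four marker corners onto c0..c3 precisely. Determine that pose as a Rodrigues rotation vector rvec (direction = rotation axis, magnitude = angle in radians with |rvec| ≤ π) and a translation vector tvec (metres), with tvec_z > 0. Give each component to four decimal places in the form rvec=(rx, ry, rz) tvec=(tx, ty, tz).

Intrinsics K: fx=416.0, fy=442.7, cx=319.0, cy=253.1
Marker side s = 0.192 m; corners in marker frame (Z=0):
  M0 = (-0.0960, +0.0960, 0)
  M1 = (+0.0960, +0.0960, 0)
  M2 = (+0.0960, -0.0960, 0)
  M3 = (-0.0960, -0.0960, 0)
Detected image corners:
  c0 = (160.746928, 302.102109) px
  c1 = (273.329459, 306.550146) px
  c2 = (278.379439, 195.663981) px
  c3 = (170.754907, 187.358360) px
Planar DLT: solve 8×8 A·h = b for H (H[2,2]=1):
  H  [+615.26930 -87.88467 +221.89012]
  H  [+80.68288 +532.48042 +246.77755]
  H  [+0.19061 -0.22150 +1.00000]
B = K⁻¹H; ‖b₁‖=1.348399, ‖b₂‖=1.348399; λ = 2/(‖b₁‖+‖b₂‖) = 0.741620, sign → tz>0 ⇒ λ=+0.741620
r₁ = λ·B[:,0] = (+0.98847,+0.05434,+0.14136); r₂ = λ·B[:,1] = (-0.03071,+0.98594,-0.16427)
r₃ = r₁×r₂ = (-0.14830,+0.15803,+0.97623); SVD([r₁ r₂ r₃]) → R = UVᵀ:
  R  [+0.98847 -0.03071 -0.14830]
  R  [+0.05434 +0.98594 +0.15803]
  R  [+0.14136 -0.16427 +0.97623]
t = (-0.17312, -0.01059, +0.74162) m
tr R = 2.950637; θ = arccos((tr R − 1)/2) = 0.222638 rad = 12.756°
axis k = ((R−Rᵀ)₃₂, (R−Rᵀ)₁₃, (R−Rᵀ)₂₁) / (2 sinθ) = (-0.729834, -0.655933, +0.192598)
rvec = θ·k = (-0.162489, -0.146036, +0.042880)

rvec=(-0.1625, -0.1460, 0.0429) tvec=(-0.1731, -0.0106, 0.7416)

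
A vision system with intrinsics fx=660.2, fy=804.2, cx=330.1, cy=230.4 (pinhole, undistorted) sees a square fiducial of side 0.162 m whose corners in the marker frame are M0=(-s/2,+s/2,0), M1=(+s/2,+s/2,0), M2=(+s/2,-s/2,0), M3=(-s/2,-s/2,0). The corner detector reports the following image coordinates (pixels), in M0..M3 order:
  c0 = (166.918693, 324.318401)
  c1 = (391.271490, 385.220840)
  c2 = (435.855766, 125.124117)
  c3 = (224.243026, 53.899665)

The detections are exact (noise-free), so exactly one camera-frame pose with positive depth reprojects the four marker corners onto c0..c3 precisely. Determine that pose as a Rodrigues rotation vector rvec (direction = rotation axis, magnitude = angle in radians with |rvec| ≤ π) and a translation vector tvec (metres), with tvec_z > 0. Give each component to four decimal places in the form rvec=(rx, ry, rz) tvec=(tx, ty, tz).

Intrinsics K: fx=660.2, fy=804.2, cx=330.1, cy=230.4
Marker side s = 0.162 m; corners in marker frame (Z=0):
  M0 = (-0.0810, +0.0810, 0)
  M1 = (+0.0810, +0.0810, 0)
  M2 = (+0.0810, -0.0810, 0)
  M3 = (-0.0810, -0.0810, 0)
Detected image corners:
  c0 = (166.918693, 324.318401) px
  c1 = (391.271490, 385.220840) px
  c2 = (435.855766, 125.124117) px
  c3 = (224.243026, 53.899665) px
Planar DLT: solve 8×8 A·h = b for H (H[2,2]=1):
  H  [+1439.65146 -401.21523 +307.91983]
  H  [+477.82728 +1572.64185 +219.88274]
  H  [+0.31190 -0.28787 +1.00000]
B = K⁻¹H; ‖b₁‖=2.109844, ‖b₂‖=2.109844; λ = 2/(‖b₁‖+‖b₂‖) = 0.473969, sign → tz>0 ⇒ λ=+0.473969
r₁ = λ·B[:,0] = (+0.95964,+0.23926,+0.14783); r₂ = λ·B[:,1] = (-0.21982,+0.96595,-0.13644)
r₃ = r₁×r₂ = (-0.17544,+0.09844,+0.97956); SVD([r₁ r₂ r₃]) → R = UVᵀ:
  R  [+0.95964 -0.21982 -0.17544]
  R  [+0.23926 +0.96595 +0.09844]
  R  [+0.14783 -0.13644 +0.97956]
t = (-0.01592, -0.00620, +0.47397) m
tr R = 2.905144; θ = arccos((tr R − 1)/2) = 0.309218 rad = 17.717°
axis k = ((R−Rᵀ)₃₂, (R−Rᵀ)₁₃, (R−Rᵀ)₂₁) / (2 sinθ) = (-0.385910, -0.531149, +0.754291)
rvec = θ·k = (-0.119330, -0.164241, +0.233240)

rvec=(-0.1193, -0.1642, 0.2332) tvec=(-0.0159, -0.0062, 0.4740)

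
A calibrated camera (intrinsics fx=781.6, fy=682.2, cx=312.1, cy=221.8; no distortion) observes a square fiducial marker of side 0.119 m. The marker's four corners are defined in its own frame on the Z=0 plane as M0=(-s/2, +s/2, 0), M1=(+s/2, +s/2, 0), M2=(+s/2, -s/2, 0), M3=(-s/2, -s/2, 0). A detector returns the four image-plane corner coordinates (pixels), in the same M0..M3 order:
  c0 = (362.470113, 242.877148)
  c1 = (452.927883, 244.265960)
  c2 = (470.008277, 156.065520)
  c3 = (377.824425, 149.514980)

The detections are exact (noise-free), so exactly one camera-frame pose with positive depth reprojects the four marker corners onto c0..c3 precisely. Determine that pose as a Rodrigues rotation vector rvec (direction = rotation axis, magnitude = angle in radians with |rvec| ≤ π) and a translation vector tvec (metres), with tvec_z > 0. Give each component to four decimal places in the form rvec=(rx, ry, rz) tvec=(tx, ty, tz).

rvec=(0.2367, -0.4153, 0.0795) tvec=(0.1173, -0.0294, 0.8742)

Intrinsics K: fx=781.6, fy=682.2, cx=312.1, cy=221.8
Marker side s = 0.119 m; corners in marker frame (Z=0):
  M0 = (-0.0595, +0.0595, 0)
  M1 = (+0.0595, +0.0595, 0)
  M2 = (+0.0595, -0.0595, 0)
  M3 = (-0.0595, -0.0595, 0)
Detected image corners:
  c0 = (362.470113, 242.877148) px
  c1 = (452.927883, 244.265960) px
  c2 = (470.008277, 156.065520) px
  c3 = (377.824425, 149.514980) px
Planar DLT: solve 8×8 A·h = b for H (H[2,2]=1):
  H  [+961.57623 -35.93600 +416.96038]
  H  [+125.64312 +810.18703 +198.88914]
  H  [+0.46723 +0.24181 +1.00000]
B = K⁻¹H; ‖b₁‖=1.143962, ‖b₂‖=1.143962; λ = 2/(‖b₁‖+‖b₂‖) = 0.874155, sign → tz>0 ⇒ λ=+0.874155
r₁ = λ·B[:,0] = (+0.91235,+0.02820,+0.40843); r₂ = λ·B[:,1] = (-0.12460,+0.96943,+0.21138)
r₃ = r₁×r₂ = (-0.38999,-0.24374,+0.88798); SVD([r₁ r₂ r₃]) → R = UVᵀ:
  R  [+0.91235 -0.12460 -0.38999]
  R  [+0.02820 +0.96943 -0.24374]
  R  [+0.40843 +0.21138 +0.88798]
t = (+0.11728, -0.02936, +0.87415) m
tr R = 2.769758; θ = arccos((tr R − 1)/2) = 0.484562 rad = 27.763°
axis k = ((R−Rᵀ)₃₂, (R−Rᵀ)₁₃, (R−Rᵀ)₂₁) / (2 sinθ) = (+0.488513, -0.857003, +0.164013)
rvec = θ·k = (+0.236715, -0.415271, +0.079474)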